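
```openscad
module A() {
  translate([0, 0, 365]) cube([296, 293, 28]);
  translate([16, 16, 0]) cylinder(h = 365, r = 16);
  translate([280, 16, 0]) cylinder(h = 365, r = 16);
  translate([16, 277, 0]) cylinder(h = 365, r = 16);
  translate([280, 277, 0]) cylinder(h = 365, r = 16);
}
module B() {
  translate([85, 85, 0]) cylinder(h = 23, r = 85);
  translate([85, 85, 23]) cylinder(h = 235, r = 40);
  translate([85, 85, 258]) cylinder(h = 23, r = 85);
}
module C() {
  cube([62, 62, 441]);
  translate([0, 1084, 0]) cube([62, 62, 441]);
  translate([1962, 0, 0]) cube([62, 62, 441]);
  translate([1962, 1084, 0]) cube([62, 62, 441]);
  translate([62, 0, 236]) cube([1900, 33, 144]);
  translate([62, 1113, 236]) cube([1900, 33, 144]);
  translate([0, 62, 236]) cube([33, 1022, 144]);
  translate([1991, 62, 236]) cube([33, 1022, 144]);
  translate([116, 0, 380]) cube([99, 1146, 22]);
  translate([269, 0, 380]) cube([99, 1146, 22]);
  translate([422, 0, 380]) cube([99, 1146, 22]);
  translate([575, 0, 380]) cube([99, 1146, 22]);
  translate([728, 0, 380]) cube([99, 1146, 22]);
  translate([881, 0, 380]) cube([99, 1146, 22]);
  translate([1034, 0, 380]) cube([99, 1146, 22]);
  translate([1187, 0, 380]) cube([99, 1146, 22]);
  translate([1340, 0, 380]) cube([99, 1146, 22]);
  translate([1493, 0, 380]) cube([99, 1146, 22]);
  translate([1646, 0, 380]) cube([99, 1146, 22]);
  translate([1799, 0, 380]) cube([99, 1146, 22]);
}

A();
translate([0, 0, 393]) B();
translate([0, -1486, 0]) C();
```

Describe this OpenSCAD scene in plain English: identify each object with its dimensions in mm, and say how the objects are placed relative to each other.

A is a four-legged stool. The seat is a 296×293×28 mm slab whose top surface is at z = 393 mm; four round legs, each 32 mm in diameter, run from the floor (z = 0) to the underside of the seat, each leg's axis is inset half a diameter from the nearest pair of seat edges (so the leg's bounding box is flush with the corner).

B is a spool: two coaxial disc flanges of radius 85 mm and thickness 23 mm, joined by a core cylinder of radius 40 mm and height 235 mm. The lower flange rests on z = 0 and the three cylinders share a vertical axis.

C is a bed frame 2024 mm long (x) by 1146 mm wide (y). Four 62×62 mm corner posts, 441 mm tall, at the corners of the footprint. Four rails of 33 mm thickness and 144 mm height run between adjacent posts with their undersides at z = 236 mm, their outer faces flush with the outside of the frame (the two x-running rails run between the posts' inner faces; the two y-running rails run between the posts' inner faces). 12 slats, each 99 mm wide (x) and 22 mm thick, lie across the top of the two x-running rails, running the full 1146 mm width of the frame in y; the slats are evenly spaced along x between the inner faces of the end posts with equal gaps (rounded down to the nearest mm) at the −x end and between each pair — any rounding remainder accumulates at the +x end.

The spool is on top of the stool. The bed frame is on the floor beside the stool on its −y side.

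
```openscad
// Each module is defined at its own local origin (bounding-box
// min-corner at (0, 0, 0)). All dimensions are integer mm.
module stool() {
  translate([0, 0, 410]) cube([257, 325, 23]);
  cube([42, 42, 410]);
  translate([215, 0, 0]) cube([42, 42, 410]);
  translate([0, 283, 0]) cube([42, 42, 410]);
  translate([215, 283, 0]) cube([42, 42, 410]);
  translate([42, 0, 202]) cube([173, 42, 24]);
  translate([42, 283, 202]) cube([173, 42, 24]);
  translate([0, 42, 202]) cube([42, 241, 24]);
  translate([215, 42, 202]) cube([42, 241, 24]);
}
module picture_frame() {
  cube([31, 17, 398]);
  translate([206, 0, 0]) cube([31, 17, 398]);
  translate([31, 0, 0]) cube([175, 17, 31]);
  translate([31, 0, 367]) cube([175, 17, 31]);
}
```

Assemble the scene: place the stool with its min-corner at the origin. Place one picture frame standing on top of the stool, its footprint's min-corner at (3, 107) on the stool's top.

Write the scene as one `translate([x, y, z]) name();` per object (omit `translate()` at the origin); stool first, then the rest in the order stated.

stool();
translate([3, 107, 433]) picture_frame();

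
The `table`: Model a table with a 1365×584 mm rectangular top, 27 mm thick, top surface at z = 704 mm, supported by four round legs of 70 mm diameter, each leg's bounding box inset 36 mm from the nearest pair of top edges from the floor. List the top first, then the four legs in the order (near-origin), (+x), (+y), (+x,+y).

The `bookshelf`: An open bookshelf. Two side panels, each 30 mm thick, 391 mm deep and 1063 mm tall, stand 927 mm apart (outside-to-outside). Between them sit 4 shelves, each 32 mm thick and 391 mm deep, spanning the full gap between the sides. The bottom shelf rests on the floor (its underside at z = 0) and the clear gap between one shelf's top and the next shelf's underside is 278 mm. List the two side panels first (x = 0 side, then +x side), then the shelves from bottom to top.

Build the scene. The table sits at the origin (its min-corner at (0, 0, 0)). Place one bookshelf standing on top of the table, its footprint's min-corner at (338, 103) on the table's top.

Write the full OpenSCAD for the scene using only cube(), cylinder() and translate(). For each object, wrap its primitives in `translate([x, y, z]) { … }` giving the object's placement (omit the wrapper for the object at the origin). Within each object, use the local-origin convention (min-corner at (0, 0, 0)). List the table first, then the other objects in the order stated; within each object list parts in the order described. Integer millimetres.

translate([0, 0, 677]) cube([1365, 584, 27]);
translate([71, 71, 0]) cylinder(h = 677, r = 35);
translate([1294, 71, 0]) cylinder(h = 677, r = 35);
translate([71, 513, 0]) cylinder(h = 677, r = 35);
translate([1294, 513, 0]) cylinder(h = 677, r = 35);
translate([338, 103, 704]) {
  cube([30, 391, 1063]);
  translate([897, 0, 0]) cube([30, 391, 1063]);
  translate([30, 0, 0]) cube([867, 391, 32]);
  translate([30, 0, 310]) cube([867, 391, 32]);
  translate([30, 0, 620]) cube([867, 391, 32]);
  translate([30, 0, 930]) cube([867, 391, 32]);
}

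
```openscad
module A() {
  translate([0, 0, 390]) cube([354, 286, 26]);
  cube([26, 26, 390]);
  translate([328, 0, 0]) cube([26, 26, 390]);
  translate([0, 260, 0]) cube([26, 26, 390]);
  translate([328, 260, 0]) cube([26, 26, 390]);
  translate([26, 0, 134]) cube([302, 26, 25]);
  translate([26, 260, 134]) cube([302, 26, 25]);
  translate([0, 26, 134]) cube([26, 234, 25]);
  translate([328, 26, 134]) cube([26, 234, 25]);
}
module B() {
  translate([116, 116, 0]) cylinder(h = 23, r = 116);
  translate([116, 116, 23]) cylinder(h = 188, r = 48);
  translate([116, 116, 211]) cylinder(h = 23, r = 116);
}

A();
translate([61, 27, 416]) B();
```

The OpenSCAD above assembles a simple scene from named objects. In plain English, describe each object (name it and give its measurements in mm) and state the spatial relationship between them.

A is a four-legged stool. The seat is a 354×286×26 mm slab whose top surface is at z = 416 mm; four square legs, each 26×26 mm in cross-section, run from the floor (z = 0) to the underside of the seat, each flush with a corner of the seat. Four stretchers, 26 mm wide and 25 mm tall, connect adjacent legs with their undersides at z = 134 mm, each running between the inner faces of the legs it joins and aligned with the legs' outer faces on the other axis.

B is a spool: two coaxial disc flanges of radius 116 mm and thickness 23 mm, joined by a core cylinder of radius 48 mm and height 188 mm. The lower flange rests on z = 0 and the three cylinders share a vertical axis.

The spool is on top of the stool, centred.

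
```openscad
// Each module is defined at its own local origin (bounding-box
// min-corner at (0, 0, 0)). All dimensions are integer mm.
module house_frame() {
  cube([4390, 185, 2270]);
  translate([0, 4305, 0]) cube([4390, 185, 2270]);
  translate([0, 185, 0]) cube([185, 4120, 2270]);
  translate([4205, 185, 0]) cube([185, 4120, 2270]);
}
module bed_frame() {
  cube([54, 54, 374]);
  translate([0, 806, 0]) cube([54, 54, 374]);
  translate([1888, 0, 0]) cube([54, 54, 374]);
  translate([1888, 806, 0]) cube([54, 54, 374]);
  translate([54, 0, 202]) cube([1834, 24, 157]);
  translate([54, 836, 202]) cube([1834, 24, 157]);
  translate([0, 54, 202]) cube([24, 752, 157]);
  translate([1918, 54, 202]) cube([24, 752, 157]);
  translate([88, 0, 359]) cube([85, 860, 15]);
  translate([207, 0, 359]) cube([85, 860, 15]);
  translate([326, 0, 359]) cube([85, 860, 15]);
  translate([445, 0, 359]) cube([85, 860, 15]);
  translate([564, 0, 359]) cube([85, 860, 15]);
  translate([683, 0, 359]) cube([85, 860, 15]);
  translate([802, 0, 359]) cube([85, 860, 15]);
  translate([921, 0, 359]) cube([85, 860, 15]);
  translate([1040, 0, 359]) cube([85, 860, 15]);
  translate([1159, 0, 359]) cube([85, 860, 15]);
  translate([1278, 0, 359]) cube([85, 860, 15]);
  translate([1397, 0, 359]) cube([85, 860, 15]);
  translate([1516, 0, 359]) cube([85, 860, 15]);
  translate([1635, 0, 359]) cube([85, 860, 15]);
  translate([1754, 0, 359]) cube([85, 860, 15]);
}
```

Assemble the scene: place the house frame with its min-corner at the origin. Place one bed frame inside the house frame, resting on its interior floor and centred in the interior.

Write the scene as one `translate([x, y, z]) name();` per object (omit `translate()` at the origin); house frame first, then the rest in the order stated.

house_frame();
translate([1224, 1815, 0]) bed_frame();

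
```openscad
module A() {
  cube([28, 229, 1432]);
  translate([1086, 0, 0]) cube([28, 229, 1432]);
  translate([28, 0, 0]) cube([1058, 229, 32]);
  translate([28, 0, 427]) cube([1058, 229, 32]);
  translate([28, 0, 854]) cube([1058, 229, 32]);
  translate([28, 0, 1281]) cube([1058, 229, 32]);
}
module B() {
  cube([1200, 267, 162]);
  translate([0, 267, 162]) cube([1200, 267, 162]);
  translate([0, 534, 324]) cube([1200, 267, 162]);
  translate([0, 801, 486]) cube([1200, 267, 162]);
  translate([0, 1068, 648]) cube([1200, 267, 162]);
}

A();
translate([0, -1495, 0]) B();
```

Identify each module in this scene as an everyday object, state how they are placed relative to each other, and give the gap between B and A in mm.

The staircase's nearest face is 160 mm from the bookshelf's −y face.

A is a bookshelf. B is a staircase. The staircase is on the floor beside the bookshelf on its −y side. The gap between the staircase and the bookshelf is 160 mm.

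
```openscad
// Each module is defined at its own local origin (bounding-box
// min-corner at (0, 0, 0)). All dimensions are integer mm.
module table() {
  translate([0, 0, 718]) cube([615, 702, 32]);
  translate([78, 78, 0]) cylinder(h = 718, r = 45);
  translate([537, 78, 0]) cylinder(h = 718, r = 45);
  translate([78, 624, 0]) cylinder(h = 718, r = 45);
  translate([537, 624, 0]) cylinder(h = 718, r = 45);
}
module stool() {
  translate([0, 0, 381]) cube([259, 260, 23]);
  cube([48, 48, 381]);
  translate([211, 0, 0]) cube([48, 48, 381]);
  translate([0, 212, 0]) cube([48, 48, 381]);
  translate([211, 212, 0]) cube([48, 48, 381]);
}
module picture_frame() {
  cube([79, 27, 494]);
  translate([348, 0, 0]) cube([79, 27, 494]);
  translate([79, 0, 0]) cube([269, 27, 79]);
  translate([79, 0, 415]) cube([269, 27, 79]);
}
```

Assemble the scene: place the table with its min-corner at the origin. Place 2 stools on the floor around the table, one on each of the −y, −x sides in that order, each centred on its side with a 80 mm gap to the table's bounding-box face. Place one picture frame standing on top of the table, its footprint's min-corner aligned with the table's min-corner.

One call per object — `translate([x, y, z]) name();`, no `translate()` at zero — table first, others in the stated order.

table();
translate([178, -340, 0]) stool();
translate([-339, 221, 0]) stool();
translate([0, 0, 750]) picture_frame();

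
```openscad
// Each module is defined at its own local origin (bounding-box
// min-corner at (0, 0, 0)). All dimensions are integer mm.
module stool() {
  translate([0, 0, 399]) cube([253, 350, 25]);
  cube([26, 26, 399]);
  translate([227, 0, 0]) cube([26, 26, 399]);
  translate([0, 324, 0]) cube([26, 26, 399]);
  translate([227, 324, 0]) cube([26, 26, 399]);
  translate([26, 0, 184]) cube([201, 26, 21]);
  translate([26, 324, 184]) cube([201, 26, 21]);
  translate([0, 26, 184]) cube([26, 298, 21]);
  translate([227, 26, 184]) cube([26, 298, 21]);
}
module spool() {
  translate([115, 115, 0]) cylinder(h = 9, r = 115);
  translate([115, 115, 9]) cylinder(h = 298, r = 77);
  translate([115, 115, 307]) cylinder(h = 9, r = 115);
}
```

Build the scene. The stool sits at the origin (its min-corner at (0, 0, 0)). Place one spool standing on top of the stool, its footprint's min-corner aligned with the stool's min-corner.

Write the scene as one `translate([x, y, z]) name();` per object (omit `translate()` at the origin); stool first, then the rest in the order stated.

stool();
translate([0, 0, 424]) spool();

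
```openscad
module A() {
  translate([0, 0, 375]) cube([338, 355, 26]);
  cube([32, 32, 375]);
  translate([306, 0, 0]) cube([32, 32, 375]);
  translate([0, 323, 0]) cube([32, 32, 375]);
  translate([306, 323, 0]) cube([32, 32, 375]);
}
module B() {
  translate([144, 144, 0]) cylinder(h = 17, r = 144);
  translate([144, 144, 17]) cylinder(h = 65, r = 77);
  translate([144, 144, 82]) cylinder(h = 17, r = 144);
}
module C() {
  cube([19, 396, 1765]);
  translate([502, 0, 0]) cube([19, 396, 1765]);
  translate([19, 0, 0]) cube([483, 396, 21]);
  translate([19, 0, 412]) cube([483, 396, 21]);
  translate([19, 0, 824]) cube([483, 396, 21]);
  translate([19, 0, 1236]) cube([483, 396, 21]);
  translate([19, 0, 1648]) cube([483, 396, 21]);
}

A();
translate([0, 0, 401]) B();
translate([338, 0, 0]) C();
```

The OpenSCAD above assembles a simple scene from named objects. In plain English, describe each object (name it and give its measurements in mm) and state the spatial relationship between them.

A is a four-legged stool. The seat is a 338×355×26 mm slab whose top surface is at z = 401 mm; four square legs, each 32×32 mm in cross-section, run from the floor (z = 0) to the underside of the seat, each flush with a corner of the seat.

B is a spool: two coaxial disc flanges of radius 144 mm and thickness 17 mm, joined by a core cylinder of radius 77 mm and height 65 mm. The lower flange rests on z = 0 and the three cylinders share a vertical axis.

C is an open bookshelf. Two side panels, each 19 mm thick, 396 mm deep and 1765 mm tall, stand 521 mm apart (outside-to-outside). Between them sit 5 shelves, each 21 mm thick and 396 mm deep, spanning the full gap between the sides. The bottom shelf rests on the floor (its underside at z = 0) and the clear gap between one shelf's top and the next shelf's underside is 391 mm.

The spool is on top of the stool. The bookshelf is against the stool's +x side, with their −y faces flush.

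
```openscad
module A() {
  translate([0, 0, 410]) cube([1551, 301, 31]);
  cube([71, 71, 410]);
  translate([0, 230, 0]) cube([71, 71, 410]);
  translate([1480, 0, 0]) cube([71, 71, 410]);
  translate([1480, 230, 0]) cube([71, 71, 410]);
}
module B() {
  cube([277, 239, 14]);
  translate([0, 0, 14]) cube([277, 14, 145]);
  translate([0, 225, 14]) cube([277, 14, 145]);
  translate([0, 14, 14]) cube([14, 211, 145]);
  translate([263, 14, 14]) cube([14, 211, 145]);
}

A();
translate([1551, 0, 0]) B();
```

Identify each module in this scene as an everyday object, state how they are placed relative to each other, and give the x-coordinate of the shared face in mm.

A is a bench. B is an open box. The open box is against the bench's +x side, with their −y faces flush. The x-coordinate of the shared face is 1551 mm.

The bench's +x face and the open box's −x face are both at x = 1551 mm.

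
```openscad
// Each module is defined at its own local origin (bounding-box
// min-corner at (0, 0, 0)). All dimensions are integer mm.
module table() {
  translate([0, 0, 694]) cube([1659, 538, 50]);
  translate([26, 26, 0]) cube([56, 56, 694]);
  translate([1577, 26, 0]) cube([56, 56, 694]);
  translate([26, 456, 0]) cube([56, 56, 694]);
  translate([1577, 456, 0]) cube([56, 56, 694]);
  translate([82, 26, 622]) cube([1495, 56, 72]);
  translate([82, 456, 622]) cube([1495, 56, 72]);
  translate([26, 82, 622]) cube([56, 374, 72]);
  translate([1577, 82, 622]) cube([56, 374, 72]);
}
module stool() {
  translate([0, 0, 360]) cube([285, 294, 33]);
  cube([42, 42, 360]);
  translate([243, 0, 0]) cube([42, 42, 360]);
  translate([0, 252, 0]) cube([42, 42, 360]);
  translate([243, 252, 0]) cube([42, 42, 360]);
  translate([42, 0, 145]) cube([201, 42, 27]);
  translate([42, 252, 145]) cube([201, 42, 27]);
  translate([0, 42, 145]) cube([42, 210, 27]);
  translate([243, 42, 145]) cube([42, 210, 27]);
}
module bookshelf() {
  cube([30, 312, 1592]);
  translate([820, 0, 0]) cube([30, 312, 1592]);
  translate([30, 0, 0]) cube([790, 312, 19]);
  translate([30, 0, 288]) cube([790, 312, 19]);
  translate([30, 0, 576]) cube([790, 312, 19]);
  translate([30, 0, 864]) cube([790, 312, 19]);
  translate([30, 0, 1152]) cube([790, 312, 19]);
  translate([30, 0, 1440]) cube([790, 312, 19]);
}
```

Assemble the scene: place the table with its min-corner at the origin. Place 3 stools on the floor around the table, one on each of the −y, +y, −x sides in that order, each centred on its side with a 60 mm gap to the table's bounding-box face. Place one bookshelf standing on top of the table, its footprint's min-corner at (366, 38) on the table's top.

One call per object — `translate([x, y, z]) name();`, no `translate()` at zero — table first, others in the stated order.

table();
translate([687, -354, 0]) stool();
translate([687, 598, 0]) stool();
translate([-345, 122, 0]) stool();
translate([366, 38, 744]) bookshelf();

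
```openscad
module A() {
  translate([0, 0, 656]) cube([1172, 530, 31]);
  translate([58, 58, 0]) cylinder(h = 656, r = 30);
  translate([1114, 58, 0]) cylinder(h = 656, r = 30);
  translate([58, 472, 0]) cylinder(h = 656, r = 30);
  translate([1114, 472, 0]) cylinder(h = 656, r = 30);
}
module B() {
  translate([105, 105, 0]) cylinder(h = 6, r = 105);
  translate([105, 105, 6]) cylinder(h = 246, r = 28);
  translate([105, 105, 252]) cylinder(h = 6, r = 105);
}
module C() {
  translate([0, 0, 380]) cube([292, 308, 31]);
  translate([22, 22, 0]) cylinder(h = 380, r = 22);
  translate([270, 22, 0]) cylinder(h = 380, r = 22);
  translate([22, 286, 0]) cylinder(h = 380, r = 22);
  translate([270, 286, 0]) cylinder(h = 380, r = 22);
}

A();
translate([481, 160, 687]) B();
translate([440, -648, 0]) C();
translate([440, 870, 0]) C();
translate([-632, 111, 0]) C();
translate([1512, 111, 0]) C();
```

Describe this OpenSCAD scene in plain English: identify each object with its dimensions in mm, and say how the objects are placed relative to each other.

A is a table with a 1172×530 mm rectangular top, 31 mm thick, top surface at z = 687 mm, supported by four round legs of 60 mm diameter, each leg's bounding box inset 28 mm from the nearest pair of top edges, running from the floor.

B is a spool: two coaxial disc flanges of radius 105 mm and thickness 6 mm, joined by a core cylinder of radius 28 mm and height 246 mm. The lower flange rests on z = 0 and the three cylinders share a vertical axis.

C is a four-legged stool. The seat is 292×308 mm, 31 mm thick, top at z = 411 mm. It stands on four round legs, each 44 mm in diameter, from z = 0 to the seat underside, each leg's axis is inset half a diameter from the nearest pair of seat edges (so the leg's bounding box is flush with the corner).

The spool is on top of the table, centred. Four stools sit around the table at the −y, +y, −x, +x sides.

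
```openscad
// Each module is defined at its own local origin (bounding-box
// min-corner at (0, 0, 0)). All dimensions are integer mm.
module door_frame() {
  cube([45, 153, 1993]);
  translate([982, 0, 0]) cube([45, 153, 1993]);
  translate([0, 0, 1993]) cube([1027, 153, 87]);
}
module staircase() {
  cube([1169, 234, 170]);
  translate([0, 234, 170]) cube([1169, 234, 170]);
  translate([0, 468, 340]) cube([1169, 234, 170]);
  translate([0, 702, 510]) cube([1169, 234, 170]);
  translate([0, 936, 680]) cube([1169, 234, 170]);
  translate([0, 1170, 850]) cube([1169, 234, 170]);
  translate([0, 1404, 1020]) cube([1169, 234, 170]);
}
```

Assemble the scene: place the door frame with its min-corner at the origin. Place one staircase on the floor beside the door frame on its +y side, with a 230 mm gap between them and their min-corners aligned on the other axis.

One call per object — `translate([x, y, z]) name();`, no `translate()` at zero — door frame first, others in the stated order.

door_frame();
translate([0, 383, 0]) staircase();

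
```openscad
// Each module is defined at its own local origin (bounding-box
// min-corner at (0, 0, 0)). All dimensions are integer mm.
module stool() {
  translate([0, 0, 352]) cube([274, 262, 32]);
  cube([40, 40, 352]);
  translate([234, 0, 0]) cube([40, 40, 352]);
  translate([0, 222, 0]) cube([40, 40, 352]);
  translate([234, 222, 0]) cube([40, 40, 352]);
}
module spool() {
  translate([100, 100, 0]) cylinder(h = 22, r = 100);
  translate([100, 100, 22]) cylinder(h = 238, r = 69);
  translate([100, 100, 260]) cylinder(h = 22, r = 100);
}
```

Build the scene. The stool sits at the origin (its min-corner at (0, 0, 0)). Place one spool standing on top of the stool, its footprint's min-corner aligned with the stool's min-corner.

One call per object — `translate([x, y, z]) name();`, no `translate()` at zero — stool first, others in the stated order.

stool();
translate([0, 0, 384]) spool();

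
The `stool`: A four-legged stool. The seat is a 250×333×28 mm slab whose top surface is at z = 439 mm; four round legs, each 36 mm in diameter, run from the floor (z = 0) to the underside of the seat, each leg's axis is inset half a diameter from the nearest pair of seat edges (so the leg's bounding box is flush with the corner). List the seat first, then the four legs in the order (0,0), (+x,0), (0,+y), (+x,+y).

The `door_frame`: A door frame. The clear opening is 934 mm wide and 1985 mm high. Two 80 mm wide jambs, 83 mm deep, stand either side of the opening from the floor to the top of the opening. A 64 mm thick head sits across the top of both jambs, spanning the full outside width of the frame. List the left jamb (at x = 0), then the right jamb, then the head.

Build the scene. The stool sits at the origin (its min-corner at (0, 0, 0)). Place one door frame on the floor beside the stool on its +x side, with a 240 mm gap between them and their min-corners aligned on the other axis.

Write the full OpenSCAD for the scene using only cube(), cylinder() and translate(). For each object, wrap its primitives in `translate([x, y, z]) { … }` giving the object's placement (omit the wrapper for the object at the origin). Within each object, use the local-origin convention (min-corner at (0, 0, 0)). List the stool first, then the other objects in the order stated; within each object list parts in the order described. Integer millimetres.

translate([0, 0, 411]) cube([250, 333, 28]);
translate([18, 18, 0]) cylinder(h = 411, r = 18);
translate([232, 18, 0]) cylinder(h = 411, r = 18);
translate([18, 315, 0]) cylinder(h = 411, r = 18);
translate([232, 315, 0]) cylinder(h = 411, r = 18);
translate([490, 0, 0]) {
  cube([80, 83, 1985]);
  translate([1014, 0, 0]) cube([80, 83, 1985]);
  translate([0, 0, 1985]) cube([1094, 83, 64]);
}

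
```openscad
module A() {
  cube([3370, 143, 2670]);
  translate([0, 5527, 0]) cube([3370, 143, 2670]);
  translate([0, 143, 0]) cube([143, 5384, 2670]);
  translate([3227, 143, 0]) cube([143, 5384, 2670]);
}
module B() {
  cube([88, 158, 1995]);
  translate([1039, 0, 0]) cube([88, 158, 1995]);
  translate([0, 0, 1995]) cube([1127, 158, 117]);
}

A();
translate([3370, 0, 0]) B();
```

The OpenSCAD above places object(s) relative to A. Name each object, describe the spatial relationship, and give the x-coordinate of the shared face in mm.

The house frame's +x face and the door frame's −x face are both at x = 3370 mm.

A is a house frame. B is a door frame. The door frame is against the house frame's +x side, with their −y faces flush. The x-coordinate of the shared face is 3370 mm.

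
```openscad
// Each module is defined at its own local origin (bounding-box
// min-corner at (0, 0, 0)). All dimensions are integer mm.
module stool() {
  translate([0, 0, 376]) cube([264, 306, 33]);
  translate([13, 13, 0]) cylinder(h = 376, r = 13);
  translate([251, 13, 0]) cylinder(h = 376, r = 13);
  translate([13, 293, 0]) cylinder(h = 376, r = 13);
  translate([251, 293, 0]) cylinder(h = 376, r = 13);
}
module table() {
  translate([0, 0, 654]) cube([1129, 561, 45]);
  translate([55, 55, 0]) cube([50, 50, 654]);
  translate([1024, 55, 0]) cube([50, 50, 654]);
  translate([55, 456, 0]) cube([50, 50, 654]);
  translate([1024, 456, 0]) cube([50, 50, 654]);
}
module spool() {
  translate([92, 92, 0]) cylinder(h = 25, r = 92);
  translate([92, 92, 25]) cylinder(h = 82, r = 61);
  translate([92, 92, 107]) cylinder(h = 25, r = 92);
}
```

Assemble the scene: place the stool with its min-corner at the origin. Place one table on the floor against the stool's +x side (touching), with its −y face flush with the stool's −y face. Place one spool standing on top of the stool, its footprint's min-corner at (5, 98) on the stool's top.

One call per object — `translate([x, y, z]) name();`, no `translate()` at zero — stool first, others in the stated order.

stool();
translate([264, 0, 0]) table();
translate([5, 98, 409]) spool();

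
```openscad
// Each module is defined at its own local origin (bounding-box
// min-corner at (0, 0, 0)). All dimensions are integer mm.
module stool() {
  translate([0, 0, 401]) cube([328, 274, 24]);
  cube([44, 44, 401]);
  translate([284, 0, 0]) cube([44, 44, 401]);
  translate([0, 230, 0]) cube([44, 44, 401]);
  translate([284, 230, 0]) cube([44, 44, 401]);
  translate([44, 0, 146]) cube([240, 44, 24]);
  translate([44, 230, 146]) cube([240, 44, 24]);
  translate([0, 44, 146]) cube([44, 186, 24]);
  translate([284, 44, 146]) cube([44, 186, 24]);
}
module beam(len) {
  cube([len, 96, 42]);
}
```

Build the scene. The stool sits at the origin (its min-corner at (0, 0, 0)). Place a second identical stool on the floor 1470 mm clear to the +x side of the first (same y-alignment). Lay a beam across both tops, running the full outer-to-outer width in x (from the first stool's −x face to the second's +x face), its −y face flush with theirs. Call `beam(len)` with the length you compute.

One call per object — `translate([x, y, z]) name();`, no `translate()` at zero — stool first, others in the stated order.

stool();
translate([1798, 0, 0]) stool();
translate([0, 0, 425]) beam(2126);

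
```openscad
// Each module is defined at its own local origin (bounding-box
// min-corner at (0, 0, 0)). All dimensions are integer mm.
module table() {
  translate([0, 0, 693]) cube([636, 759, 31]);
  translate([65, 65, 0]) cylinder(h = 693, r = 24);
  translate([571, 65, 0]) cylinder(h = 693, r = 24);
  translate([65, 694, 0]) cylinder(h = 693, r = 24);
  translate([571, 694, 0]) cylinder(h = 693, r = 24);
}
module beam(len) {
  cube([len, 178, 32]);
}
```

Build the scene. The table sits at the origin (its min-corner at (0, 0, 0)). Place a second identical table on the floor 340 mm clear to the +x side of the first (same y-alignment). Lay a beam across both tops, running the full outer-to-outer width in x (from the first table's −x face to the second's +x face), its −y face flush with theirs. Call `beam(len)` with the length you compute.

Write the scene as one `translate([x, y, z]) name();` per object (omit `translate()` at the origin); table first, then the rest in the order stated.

table();
translate([976, 0, 0]) table();
translate([0, 0, 724]) beam(1612);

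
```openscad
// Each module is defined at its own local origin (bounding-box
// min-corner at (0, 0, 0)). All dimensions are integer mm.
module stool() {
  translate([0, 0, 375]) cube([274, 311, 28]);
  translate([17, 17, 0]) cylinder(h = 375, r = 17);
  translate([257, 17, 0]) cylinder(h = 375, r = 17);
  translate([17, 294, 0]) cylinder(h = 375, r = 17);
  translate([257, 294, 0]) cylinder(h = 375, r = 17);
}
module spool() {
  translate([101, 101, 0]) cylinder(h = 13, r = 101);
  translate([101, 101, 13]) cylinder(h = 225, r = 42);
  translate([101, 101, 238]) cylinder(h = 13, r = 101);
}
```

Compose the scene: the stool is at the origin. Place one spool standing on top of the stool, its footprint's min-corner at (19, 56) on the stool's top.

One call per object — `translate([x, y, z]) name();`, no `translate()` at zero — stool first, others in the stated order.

stool();
translate([19, 56, 403]) spool();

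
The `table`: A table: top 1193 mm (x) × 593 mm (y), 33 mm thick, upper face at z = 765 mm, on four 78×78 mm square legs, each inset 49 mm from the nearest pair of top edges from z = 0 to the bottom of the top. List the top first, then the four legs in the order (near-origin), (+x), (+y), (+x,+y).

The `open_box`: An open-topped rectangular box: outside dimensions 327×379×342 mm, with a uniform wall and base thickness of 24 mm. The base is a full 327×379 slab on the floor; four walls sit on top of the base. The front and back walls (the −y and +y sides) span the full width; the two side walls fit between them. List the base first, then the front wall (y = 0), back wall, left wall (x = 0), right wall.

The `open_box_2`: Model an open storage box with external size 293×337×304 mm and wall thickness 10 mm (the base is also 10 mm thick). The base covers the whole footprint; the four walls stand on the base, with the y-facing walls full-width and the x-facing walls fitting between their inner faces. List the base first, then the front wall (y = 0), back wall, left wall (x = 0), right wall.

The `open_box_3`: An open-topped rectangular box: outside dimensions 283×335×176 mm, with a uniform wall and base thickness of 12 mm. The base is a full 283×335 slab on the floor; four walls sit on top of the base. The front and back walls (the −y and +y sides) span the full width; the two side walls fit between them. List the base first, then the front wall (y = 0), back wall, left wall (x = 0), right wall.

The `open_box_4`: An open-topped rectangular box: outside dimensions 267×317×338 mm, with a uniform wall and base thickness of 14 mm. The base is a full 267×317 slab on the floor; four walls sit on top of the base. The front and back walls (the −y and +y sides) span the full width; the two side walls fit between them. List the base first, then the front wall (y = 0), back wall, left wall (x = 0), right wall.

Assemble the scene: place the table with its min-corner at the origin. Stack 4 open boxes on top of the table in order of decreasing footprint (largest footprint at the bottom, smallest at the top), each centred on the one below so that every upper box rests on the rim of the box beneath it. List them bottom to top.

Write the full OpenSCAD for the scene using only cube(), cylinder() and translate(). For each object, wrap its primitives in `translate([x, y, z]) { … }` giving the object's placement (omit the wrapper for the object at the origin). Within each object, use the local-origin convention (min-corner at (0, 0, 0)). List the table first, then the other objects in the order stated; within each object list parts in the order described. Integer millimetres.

translate([0, 0, 732]) cube([1193, 593, 33]);
translate([49, 49, 0]) cube([78, 78, 732]);
translate([1066, 49, 0]) cube([78, 78, 732]);
translate([49, 466, 0]) cube([78, 78, 732]);
translate([1066, 466, 0]) cube([78, 78, 732]);
translate([433, 107, 765]) {
  cube([327, 379, 24]);
  translate([0, 0, 24]) cube([327, 24, 318]);
  translate([0, 355, 24]) cube([327, 24, 318]);
  translate([0, 24, 24]) cube([24, 331, 318]);
  translate([303, 24, 24]) cube([24, 331, 318]);
}
translate([450, 128, 1107]) {
  cube([293, 337, 10]);
  translate([0, 0, 10]) cube([293, 10, 294]);
  translate([0, 327, 10]) cube([293, 10, 294]);
  translate([0, 10, 10]) cube([10, 317, 294]);
  translate([283, 10, 10]) cube([10, 317, 294]);
}
translate([455, 129, 1411]) {
  cube([283, 335, 12]);
  translate([0, 0, 12]) cube([283, 12, 164]);
  translate([0, 323, 12]) cube([283, 12, 164]);
  translate([0, 12, 12]) cube([12, 311, 164]);
  translate([271, 12, 12]) cube([12, 311, 164]);
}
translate([463, 138, 1587]) {
  cube([267, 317, 14]);
  translate([0, 0, 14]) cube([267, 14, 324]);
  translate([0, 303, 14]) cube([267, 14, 324]);
  translate([0, 14, 14]) cube([14, 289, 324]);
  translate([253, 14, 14]) cube([14, 289, 324]);
}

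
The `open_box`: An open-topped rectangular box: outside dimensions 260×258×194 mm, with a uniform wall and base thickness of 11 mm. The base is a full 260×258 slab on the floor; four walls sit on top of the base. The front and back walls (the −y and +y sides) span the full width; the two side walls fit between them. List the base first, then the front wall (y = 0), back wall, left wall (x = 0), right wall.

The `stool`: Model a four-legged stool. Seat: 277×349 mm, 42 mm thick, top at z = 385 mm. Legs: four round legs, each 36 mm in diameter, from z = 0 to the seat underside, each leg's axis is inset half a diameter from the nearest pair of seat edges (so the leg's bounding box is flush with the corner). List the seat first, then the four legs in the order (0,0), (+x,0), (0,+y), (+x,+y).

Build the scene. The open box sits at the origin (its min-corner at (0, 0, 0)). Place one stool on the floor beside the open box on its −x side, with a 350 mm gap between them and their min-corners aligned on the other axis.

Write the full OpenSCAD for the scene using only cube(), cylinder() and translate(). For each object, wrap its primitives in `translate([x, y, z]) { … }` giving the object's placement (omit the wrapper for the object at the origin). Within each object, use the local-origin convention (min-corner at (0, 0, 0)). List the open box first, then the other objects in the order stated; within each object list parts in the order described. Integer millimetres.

cube([260, 258, 11]);
translate([0, 0, 11]) cube([260, 11, 183]);
translate([0, 247, 11]) cube([260, 11, 183]);
translate([0, 11, 11]) cube([11, 236, 183]);
translate([249, 11, 11]) cube([11, 236, 183]);
translate([-627, 0, 0]) {
  translate([0, 0, 343]) cube([277, 349, 42]);
  translate([18, 18, 0]) cylinder(h = 343, r = 18);
  translate([259, 18, 0]) cylinder(h = 343, r = 18);
  translate([18, 331, 0]) cylinder(h = 343, r = 18);
  translate([259, 331, 0]) cylinder(h = 343, r = 18);
}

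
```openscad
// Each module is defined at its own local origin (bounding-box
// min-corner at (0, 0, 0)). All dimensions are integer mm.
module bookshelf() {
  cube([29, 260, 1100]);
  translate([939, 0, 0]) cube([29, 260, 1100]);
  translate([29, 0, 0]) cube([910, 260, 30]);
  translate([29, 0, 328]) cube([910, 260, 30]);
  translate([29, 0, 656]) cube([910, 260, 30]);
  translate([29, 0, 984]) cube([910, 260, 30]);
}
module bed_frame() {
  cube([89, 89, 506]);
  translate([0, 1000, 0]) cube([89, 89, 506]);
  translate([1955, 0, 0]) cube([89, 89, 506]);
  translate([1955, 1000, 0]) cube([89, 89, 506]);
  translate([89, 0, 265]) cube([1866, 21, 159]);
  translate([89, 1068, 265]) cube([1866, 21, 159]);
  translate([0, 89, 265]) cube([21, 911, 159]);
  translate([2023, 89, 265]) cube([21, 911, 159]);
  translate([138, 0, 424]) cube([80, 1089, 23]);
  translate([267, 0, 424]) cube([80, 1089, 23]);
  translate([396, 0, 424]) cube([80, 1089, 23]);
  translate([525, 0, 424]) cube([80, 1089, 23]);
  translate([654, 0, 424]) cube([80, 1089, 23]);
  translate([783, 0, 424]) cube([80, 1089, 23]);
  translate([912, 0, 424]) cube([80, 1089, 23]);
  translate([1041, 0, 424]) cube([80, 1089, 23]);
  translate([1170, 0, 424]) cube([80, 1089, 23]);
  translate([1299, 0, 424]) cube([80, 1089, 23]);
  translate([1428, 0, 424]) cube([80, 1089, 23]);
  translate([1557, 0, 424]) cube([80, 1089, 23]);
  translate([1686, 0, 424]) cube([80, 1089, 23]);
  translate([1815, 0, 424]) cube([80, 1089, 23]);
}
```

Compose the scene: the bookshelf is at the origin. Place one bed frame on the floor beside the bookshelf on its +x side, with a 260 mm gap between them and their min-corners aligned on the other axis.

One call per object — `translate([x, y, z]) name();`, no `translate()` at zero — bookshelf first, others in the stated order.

bookshelf();
translate([1228, 0, 0]) bed_frame();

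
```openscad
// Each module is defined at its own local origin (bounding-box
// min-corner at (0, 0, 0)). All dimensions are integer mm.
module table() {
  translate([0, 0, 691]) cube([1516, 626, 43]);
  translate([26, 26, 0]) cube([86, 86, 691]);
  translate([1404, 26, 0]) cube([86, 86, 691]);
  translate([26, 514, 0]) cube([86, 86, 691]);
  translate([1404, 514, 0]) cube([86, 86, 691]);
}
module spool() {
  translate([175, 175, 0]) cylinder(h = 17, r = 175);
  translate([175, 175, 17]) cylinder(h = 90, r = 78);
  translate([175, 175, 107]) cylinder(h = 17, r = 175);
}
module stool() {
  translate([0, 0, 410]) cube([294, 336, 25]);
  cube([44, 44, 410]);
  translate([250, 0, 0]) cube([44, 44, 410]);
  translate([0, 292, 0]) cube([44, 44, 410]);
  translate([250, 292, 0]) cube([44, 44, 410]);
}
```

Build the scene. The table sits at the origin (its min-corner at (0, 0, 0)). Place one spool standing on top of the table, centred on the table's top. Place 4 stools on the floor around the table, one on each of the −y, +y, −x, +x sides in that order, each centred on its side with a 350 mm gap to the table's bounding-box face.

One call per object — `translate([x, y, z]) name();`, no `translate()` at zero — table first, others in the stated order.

table();
translate([583, 138, 734]) spool();
translate([611, -686, 0]) stool();
translate([611, 976, 0]) stool();
translate([-644, 145, 0]) stool();
translate([1866, 145, 0]) stool();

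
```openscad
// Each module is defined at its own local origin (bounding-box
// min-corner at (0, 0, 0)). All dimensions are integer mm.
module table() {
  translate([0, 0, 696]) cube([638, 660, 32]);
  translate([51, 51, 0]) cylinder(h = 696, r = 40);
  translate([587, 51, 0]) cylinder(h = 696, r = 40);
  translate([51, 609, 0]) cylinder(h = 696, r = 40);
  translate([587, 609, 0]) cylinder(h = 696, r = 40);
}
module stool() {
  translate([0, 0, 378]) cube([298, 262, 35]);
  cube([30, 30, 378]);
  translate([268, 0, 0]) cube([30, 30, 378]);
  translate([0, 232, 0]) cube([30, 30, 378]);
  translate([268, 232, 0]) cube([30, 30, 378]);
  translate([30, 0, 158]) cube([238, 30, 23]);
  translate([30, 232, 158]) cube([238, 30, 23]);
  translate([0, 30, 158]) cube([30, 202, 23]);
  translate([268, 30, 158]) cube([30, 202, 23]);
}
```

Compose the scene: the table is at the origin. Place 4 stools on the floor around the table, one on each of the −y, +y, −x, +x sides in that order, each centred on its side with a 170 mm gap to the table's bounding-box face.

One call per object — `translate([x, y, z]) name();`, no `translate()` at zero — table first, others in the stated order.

table();
translate([170, -432, 0]) stool();
translate([170, 830, 0]) stool();
translate([-468, 199, 0]) stool();
translate([808, 199, 0]) stool();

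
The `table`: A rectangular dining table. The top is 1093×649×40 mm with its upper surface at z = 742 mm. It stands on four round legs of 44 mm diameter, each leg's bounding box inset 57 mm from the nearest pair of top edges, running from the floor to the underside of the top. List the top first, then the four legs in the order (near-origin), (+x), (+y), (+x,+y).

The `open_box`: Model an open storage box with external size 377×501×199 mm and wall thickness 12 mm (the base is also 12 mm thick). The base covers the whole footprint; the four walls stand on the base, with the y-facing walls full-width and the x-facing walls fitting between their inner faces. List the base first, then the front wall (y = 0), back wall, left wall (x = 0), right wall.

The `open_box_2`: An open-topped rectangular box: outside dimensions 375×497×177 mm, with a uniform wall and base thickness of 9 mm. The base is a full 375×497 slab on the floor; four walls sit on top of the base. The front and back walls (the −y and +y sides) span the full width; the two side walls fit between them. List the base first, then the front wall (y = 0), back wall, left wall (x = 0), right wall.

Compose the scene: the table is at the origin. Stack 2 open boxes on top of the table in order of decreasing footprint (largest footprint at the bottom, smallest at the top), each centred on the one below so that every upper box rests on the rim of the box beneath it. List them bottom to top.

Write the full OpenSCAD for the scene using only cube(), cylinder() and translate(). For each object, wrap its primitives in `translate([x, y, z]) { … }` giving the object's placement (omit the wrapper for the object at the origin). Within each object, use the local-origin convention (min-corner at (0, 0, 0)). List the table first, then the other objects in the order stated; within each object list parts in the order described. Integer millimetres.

translate([0, 0, 702]) cube([1093, 649, 40]);
translate([79, 79, 0]) cylinder(h = 702, r = 22);
translate([1014, 79, 0]) cylinder(h = 702, r = 22);
translate([79, 570, 0]) cylinder(h = 702, r = 22);
translate([1014, 570, 0]) cylinder(h = 702, r = 22);
translate([358, 74, 742]) {
  cube([377, 501, 12]);
  translate([0, 0, 12]) cube([377, 12, 187]);
  translate([0, 489, 12]) cube([377, 12, 187]);
  translate([0, 12, 12]) cube([12, 477, 187]);
  translate([365, 12, 12]) cube([12, 477, 187]);
}
translate([359, 76, 941]) {
  cube([375, 497, 9]);
  translate([0, 0, 9]) cube([375, 9, 168]);
  translate([0, 488, 9]) cube([375, 9, 168]);
  translate([0, 9, 9]) cube([9, 479, 168]);
  translate([366, 9, 9]) cube([9, 479, 168]);
}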